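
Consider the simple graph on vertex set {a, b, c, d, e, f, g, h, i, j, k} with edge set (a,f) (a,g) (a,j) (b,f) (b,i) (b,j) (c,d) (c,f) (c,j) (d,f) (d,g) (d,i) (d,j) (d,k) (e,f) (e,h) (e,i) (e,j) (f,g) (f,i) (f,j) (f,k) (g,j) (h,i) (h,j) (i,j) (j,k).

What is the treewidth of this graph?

A width-3 tree decomposition is:
Bags: B1 = {c, d, f, j}  B2 = {d, f, i, j}  B3 = {b, f, i, j}  B4 = {e, f, i, j}  B5 = {d, f, j, k}  B6 = {e, h, i, j}  B7 = {d, f, g, j}  B8 = {a, f, g, j}
Tree: B1–B2, B2–B3, B3–B4, B1–B5, B4–B6, B2–B7, B7–B8
The largest bag has 4 vertices, giving width 3; this decomposition certifies tw(G) ≤ 3. For the lower bound, the 4 vertices {e, h, i, j} are pairwise adjacent, and any tree decomposition puts a clique entirely inside one bag — forcing width ≥ 3. The upper and lower bounds meet at 3, so that is the treewidth.

3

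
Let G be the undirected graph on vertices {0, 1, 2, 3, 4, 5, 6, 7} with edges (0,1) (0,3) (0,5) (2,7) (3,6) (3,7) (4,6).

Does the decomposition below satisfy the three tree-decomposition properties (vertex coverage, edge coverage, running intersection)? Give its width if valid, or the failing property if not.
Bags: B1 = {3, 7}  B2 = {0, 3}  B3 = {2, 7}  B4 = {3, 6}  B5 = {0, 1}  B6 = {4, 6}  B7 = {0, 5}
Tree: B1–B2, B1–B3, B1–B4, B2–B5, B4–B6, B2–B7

Yes; width 1.

Vertex coverage: the bags together contain {0, 1, 2, 3, 4, 5, 6, 7}, the full vertex set. Edge coverage: each edge of G has both endpoints in at least one bag. Running intersection: for every vertex, the bags containing it form a connected subtree. All three properties hold, so this is a valid tree decomposition of width max|bag| − 1 = 1, and hence tw(G) ≤ 1.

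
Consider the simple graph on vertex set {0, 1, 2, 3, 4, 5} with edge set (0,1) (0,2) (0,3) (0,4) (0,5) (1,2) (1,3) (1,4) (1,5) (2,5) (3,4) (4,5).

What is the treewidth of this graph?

A width-3 tree decomposition is:
Bags: B1 = {0, 1, 4, 5}  B2 = {0, 1, 2, 5}  B3 = {0, 1, 3, 4}
Tree: B1–B2, B1–B3
The largest bag has 4 vertices, giving width 3; this decomposition certifies tw(G) ≤ 3. For the lower bound, the 4 vertices {0, 1, 2, 5} are pairwise adjacent, and any tree decomposition puts a clique entirely inside one bag — forcing width ≥ 3. Therefore the treewidth is 3.

3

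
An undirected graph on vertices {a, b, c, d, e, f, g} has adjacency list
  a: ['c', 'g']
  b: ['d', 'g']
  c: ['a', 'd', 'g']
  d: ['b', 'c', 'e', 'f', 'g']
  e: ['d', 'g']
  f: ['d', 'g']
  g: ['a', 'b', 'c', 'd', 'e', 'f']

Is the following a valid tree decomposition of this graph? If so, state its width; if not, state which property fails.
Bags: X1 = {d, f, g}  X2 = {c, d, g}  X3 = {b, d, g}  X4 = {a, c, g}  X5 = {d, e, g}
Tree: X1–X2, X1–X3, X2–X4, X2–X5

Yes; width 2.

Vertex coverage: the bags together contain {a, b, c, d, e, f, g}, the full vertex set. Edge coverage: each edge of G has both endpoints in at least one bag. Running intersection: for every vertex, the bags containing it form a connected subtree. All three properties hold, so this is a valid tree decomposition of width max|bag| − 1 = 2, and hence tw(G) ≤ 2.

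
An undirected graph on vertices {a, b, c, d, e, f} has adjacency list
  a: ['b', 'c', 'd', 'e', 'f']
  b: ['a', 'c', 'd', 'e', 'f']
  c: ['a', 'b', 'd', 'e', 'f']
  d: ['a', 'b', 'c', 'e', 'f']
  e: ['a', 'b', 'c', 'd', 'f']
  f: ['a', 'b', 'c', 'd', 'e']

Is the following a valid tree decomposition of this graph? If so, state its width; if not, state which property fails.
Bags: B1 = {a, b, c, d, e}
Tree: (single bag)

No — vertex f appears in no bag.

A tree decomposition must satisfy three properties: every vertex lies in some bag; for every edge, both endpoints lie together in some bag; and for every vertex, the bags containing it form a connected subtree. Here vertex f appears in no bag, so the decomposition is invalid.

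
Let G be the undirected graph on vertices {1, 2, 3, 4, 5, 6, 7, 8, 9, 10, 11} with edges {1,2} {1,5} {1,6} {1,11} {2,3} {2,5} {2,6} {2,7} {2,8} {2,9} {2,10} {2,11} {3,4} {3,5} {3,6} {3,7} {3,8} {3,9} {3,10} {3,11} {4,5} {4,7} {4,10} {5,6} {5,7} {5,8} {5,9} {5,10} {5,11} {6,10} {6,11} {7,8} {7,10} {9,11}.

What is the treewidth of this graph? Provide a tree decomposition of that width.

The largest bag has 5 vertices, giving width 4; this decomposition certifies tw(G) ≤ 4. Conversely, {1, 2, 5, 6, 11} is a clique of size 5, and the vertices of any clique must share a bag in every tree decomposition; so some bag has ≥ 5 vertices and tw(G) ≥ 4. Combining the bounds, tw(G) = 4.

Treewidth 4.
One optimal decomposition is:
Bags: B1 = {2, 3, 5, 7, 10}  B2 = {3, 4, 5, 7, 10}  B3 = {2, 3, 5, 6, 10}  B4 = {2, 3, 5, 6, 11}  B5 = {2, 3, 5, 9, 11}  B6 = {2, 3, 5, 7, 8}  B7 = {1, 2, 5, 6, 11}
Tree: B1–B2, B1–B3, B3–B4, B4–B5, B1–B6, B4–B7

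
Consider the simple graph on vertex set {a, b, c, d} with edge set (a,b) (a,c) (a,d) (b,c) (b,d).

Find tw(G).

2

A width-2 tree decomposition is:
Bags: B1 = {a, b, d}  B2 = {a, b, c}
Tree: B1–B2
Each bag holds 3 vertices, so the decomposition has width 2, which upper-bounds the treewidth. On the other hand G contains the 3-clique {a, b, d}. A clique must lie in a single bag of any decomposition, so no decomposition can have width below 2. Hence tw(G) = 2 exactly.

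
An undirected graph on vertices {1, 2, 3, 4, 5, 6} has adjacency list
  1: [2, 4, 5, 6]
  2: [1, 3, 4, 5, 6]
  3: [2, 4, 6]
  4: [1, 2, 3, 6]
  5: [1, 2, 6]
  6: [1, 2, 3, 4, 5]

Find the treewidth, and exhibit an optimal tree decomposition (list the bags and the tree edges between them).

Treewidth 3.
One optimal decomposition is:
Bags: B1 = {2, 3, 4, 6}  B2 = {1, 2, 4, 6}  B3 = {1, 2, 5, 6}
Tree: B1–B2, B2–B3

The largest bag has 4 vertices, giving width 3; this decomposition certifies tw(G) ≤ 3. Conversely, {1, 2, 4, 6} is a clique of size 4, and the vertices of any clique must share a bag in every tree decomposition; so some bag has ≥ 4 vertices and tw(G) ≥ 3. The upper and lower bounds meet at 3, so that is the treewidth.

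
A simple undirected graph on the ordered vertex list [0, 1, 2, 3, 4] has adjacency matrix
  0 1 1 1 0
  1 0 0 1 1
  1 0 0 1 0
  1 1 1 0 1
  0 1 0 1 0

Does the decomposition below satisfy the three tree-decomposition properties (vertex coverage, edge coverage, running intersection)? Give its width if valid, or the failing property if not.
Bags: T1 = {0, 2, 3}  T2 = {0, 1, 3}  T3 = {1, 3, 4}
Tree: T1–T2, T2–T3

Yes; width 2.

Every vertex of G appears in some bag (union = {0, 1, 2, 3, 4}); every edge is covered by a bag; and for each vertex v the set of bags containing v is connected in the bag tree. The decomposition is therefore valid. The largest bag has 3 vertices, so the width is 2.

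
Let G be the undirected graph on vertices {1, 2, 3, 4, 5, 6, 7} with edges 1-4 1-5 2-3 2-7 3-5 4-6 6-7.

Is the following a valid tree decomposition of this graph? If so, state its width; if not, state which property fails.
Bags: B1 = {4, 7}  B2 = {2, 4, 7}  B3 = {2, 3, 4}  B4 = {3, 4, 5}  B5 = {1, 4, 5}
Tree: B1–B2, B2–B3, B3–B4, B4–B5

No — vertex 6 appears in no bag.

A tree decomposition must satisfy three properties: every vertex lies in some bag; for every edge, both endpoints lie together in some bag; and for every vertex, the bags containing it form a connected subtree. Here vertex 6 appears in no bag, so the decomposition is invalid.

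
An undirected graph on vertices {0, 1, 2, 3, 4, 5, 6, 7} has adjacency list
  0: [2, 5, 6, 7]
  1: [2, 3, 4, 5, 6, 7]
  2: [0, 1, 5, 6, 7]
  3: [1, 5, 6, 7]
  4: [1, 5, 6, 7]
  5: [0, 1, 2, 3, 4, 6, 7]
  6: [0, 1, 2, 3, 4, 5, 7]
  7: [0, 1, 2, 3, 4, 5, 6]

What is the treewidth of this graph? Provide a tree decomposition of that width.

Treewidth 4.
One optimal decomposition is:
Bags: B1 = {1, 4, 5, 6, 7}  B2 = {1, 3, 5, 6, 7}  B3 = {1, 2, 5, 6, 7}  B4 = {0, 2, 5, 6, 7}
Tree: B1–B2, B1–B3, B3–B4

The largest bag has 5 vertices, giving width 4; this decomposition certifies tw(G) ≤ 4. On the other hand G contains the 5-clique {0, 2, 5, 6, 7}. A clique must lie in a single bag of any decomposition, so no decomposition can have width below 4. The upper and lower bounds meet at 4, so that is the treewidth.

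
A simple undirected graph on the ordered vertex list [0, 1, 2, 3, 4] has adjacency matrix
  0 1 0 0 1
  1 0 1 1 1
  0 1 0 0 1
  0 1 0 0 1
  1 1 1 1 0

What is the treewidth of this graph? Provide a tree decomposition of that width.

The largest bag has 3 vertices, giving width 2; this decomposition certifies tw(G) ≤ 2. Conversely, {0, 1, 4} is a clique of size 3, and the vertices of any clique must share a bag in every tree decomposition; so some bag has ≥ 3 vertices and tw(G) ≥ 2. The upper and lower bounds meet at 2, so that is the treewidth.

Treewidth 2.
Bags: B1 = {0, 1, 4}  B2 = {1, 2, 4}  B3 = {1, 3, 4}
Tree: B1–B2, B1–B3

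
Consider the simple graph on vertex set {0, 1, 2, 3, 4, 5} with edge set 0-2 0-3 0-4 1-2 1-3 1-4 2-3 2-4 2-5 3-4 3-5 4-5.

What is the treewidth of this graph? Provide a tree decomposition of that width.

The largest bag has 4 vertices, giving width 3; this decomposition certifies tw(G) ≤ 3. For the lower bound, the 4 vertices {0, 2, 3, 4} are pairwise adjacent, and any tree decomposition puts a clique entirely inside one bag — forcing width ≥ 3. Hence tw(G) = 3 exactly.

Treewidth 3.
Bags: B1 = {1, 2, 3, 4}  B2 = {2, 3, 4, 5}  B3 = {0, 2, 3, 4}
Tree: B1–B2, B2–B3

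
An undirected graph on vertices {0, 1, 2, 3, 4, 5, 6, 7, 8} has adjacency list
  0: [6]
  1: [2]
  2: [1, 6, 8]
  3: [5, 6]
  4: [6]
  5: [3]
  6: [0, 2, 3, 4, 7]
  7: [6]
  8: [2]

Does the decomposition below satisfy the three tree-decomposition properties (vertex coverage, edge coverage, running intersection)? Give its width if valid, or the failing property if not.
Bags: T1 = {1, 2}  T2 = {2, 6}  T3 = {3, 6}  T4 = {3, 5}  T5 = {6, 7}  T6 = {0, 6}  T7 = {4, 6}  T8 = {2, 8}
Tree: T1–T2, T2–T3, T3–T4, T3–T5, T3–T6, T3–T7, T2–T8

Every vertex of G appears in some bag (union = {0, 1, 2, 3, 4, 5, 6, 7, 8}); every edge is covered by a bag; and for each vertex v the set of bags containing v is connected in the bag tree. The decomposition is therefore valid. The largest bag has 2 vertices, so the width is 1.

Yes; width 1.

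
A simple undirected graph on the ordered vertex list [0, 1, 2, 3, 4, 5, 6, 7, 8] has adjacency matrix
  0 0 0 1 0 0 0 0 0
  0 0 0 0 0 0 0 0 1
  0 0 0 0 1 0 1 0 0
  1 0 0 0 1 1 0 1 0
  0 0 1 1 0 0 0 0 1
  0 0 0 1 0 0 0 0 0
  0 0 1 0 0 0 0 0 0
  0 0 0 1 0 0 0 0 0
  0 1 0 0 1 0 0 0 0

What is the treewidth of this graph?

1

A width-1 tree decomposition is:
Bags: B1 = {3, 4}  B2 = {3, 7}  B3 = {2, 4}  B4 = {0, 3}  B5 = {3, 5}  B6 = {2, 6}  B7 = {4, 8}  B8 = {1, 8}
Tree: B1–B2, B1–B3, B2–B4, B2–B5, B3–B6, B1–B7, B7–B8
Every bag has size at most 2, so the width is 2 − 1 = 1 and tw(G) ≤ 1. Since G has at least one edge (e.g. 4–3), it is not an edgeless graph, so tw(G) ≥ 1. Hence tw(G) = 1 exactly.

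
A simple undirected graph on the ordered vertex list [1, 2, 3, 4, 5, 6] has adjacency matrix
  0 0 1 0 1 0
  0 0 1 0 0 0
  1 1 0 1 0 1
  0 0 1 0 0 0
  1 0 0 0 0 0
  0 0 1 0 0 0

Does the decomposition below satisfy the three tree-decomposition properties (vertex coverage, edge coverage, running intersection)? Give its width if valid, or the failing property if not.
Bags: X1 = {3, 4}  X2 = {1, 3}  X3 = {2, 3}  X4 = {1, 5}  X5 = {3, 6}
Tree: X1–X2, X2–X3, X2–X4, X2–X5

Yes; width 1.

Checking the three conditions: (i) the bags cover all of {1, 2, 3, 4, 5, 6}; (ii) for each edge, some bag contains both endpoints; (iii) the bags containing any fixed vertex form a subtree. All hold, so the decomposition is valid with width 2 − 1 = 1.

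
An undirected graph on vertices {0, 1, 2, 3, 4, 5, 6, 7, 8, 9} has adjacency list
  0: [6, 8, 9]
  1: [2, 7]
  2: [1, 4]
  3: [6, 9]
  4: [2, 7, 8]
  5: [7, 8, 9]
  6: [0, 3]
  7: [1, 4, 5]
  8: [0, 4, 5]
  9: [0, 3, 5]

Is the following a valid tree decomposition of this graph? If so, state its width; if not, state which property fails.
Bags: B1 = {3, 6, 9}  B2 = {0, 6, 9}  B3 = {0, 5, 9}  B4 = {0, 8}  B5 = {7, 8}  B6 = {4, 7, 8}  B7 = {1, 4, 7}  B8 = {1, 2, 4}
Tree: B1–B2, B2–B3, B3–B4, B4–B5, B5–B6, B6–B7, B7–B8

No — edge (5,8) lies in no bag.

A tree decomposition must satisfy three properties: every vertex lies in some bag; for every edge, both endpoints lie together in some bag; and for every vertex, the bags containing it form a connected subtree. Here edge (5,8) lies in no bag, so the decomposition is invalid.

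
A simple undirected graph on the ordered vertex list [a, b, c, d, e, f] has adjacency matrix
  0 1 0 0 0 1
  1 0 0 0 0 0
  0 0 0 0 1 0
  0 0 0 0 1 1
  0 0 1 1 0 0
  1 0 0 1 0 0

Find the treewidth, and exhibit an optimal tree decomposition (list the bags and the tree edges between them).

Treewidth 1.
One such decomposition:
Bags: B1 = {a, b}  B2 = {a, f}  B3 = {d, f}  B4 = {d, e}  B5 = {c, e}
Tree: B1–B2, B2–B3, B3–B4, B4–B5

Every bag has size at most 2, so the width is 2 − 1 = 1 and tw(G) ≤ 1. Since G has at least one edge (e.g. b–a), it is not an edgeless graph, so tw(G) ≥ 1. Combining the bounds, tw(G) = 1.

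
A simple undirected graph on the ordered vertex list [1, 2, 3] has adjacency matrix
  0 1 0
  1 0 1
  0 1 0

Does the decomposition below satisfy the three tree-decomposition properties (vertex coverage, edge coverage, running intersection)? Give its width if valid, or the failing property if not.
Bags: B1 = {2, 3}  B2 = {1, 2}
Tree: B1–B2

Yes; width 1.

Checking the three conditions: (i) the bags cover all of {1, 2, 3}; (ii) for each edge, some bag contains both endpoints; (iii) the bags containing any fixed vertex form a subtree. All hold, so the decomposition is valid with width 2 − 1 = 1.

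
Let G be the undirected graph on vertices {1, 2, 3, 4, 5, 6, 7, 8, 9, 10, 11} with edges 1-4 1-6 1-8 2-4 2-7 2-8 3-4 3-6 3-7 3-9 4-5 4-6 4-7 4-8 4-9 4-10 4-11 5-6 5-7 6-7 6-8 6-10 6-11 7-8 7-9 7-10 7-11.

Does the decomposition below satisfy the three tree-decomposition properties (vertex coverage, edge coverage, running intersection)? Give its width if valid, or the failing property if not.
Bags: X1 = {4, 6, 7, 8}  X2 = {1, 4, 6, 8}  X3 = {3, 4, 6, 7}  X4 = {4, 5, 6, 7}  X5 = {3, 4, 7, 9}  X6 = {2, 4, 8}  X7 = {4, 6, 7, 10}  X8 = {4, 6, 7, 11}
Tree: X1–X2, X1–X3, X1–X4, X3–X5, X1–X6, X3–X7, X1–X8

A tree decomposition must satisfy three properties: every vertex lies in some bag; for every edge, both endpoints lie together in some bag; and for every vertex, the bags containing it form a connected subtree. Here edge (7,2) lies in no bag, so the decomposition is invalid.

No — edge (7,2) lies in no bag.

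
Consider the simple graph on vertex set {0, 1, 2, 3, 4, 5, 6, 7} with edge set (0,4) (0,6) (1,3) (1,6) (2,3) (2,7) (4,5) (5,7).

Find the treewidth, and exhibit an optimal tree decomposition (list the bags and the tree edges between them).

Each bag holds 3 vertices, so the decomposition has width 2, which upper-bounds the treewidth. The edges 3–2–7–5–4–0–6–1–3 form a cycle, so G is not a tree and its treewidth is at least 2. Therefore the treewidth is 2.

Treewidth 2.
Bags: B1 = {2, 3, 7}  B2 = {3, 5, 7}  B3 = {3, 4, 5}  B4 = {0, 3, 4}  B5 = {0, 3, 6}  B6 = {1, 3, 6}
Tree: B1–B2, B2–B3, B3–B4, B4–B5, B5–B6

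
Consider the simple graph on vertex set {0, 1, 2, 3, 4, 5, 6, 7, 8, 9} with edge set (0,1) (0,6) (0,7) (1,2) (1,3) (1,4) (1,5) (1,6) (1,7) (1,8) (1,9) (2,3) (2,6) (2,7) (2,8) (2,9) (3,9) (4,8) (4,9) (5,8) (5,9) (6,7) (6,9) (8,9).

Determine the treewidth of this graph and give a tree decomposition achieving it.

The largest bag has 4 vertices, giving width 3; this decomposition certifies tw(G) ≤ 3. Conversely, {0, 1, 6, 7} is a clique of size 4, and the vertices of any clique must share a bag in every tree decomposition; so some bag has ≥ 4 vertices and tw(G) ≥ 3. Hence tw(G) = 3 exactly.

Treewidth 3.
Bags: B1 = {1, 5, 8, 9}  B2 = {1, 2, 8, 9}  B3 = {1, 4, 8, 9}  B4 = {1, 2, 6, 9}  B5 = {1, 2, 6, 7}  B6 = {1, 2, 3, 9}  B7 = {0, 1, 6, 7}
Tree: B1–B2, B2–B3, B2–B4, B4–B5, B4–B6, B5–B7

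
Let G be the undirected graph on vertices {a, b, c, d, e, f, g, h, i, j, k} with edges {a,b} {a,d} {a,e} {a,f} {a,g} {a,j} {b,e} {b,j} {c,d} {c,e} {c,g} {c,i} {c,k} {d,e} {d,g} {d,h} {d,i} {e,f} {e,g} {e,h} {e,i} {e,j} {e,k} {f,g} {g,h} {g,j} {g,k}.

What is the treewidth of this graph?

3

A width-3 tree decomposition is:
Bags: B1 = {c, d, e, g}  B2 = {d, e, g, h}  B3 = {c, d, e, i}  B4 = {a, d, e, g}  B5 = {a, e, g, j}  B6 = {a, b, e, j}  B7 = {c, e, g, k}  B8 = {a, e, f, g}
Tree: B1–B2, B1–B3, B2–B4, B4–B5, B5–B6, B1–B7, B5–B8
Each bag holds 4 vertices, so the decomposition has width 3, which upper-bounds the treewidth. Conversely, {d, e, g, h} is a clique of size 4, and the vertices of any clique must share a bag in every tree decomposition; so some bag has ≥ 4 vertices and tw(G) ≥ 3. The upper and lower bounds meet at 3, so that is the treewidth.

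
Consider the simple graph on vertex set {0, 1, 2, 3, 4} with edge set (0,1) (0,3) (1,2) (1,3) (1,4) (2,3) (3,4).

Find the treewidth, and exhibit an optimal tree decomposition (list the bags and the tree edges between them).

Treewidth 2.
One optimal decomposition is:
Bags: B1 = {1, 3, 4}  B2 = {1, 2, 3}  B3 = {0, 1, 3}
Tree: B1–B2, B2–B3

Every bag has size at most 3, so the width is 3 − 1 = 2 and tw(G) ≤ 2. Conversely, {0, 1, 3} is a clique of size 3, and the vertices of any clique must share a bag in every tree decomposition; so some bag has ≥ 3 vertices and tw(G) ≥ 2. Hence tw(G) = 2 exactly.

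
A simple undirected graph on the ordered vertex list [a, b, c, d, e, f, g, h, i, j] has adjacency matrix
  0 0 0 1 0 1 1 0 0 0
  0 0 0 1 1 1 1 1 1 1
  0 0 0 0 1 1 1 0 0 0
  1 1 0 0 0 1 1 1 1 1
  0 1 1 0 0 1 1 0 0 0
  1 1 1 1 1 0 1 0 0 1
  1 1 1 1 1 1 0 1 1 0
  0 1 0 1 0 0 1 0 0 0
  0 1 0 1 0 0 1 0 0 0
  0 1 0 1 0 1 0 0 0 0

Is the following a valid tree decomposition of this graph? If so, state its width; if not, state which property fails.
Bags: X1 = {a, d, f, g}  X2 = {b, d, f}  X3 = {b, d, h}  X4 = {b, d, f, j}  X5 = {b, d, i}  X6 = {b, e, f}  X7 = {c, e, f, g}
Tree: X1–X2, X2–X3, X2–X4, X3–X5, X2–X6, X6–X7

A tree decomposition must satisfy three properties: every vertex lies in some bag; for every edge, both endpoints lie together in some bag; and for every vertex, the bags containing it form a connected subtree. Here edge (g,b) lies in no bag, so the decomposition is invalid.

No — edge (g,b) lies in no bag.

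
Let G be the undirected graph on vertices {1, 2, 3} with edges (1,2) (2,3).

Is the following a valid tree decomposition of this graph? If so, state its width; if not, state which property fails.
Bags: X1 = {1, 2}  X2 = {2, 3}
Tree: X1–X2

Checking the three conditions: (i) the bags cover all of {1, 2, 3}; (ii) for each edge, some bag contains both endpoints; (iii) the bags containing any fixed vertex form a subtree. All hold, so the decomposition is valid with width 2 − 1 = 1.

Yes; width 1.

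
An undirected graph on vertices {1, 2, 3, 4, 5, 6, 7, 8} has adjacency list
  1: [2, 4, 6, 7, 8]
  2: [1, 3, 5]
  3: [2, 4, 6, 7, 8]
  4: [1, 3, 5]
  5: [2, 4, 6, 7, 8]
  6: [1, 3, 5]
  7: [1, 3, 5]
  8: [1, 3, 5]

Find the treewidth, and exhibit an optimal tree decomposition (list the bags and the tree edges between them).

Each bag holds 4 vertices, so the decomposition has width 3, which upper-bounds the treewidth. For the lower bound: the 4 vertex sets {1,4}, {5,6}, {3}, {2} are disjoint, each induces a connected subgraph, and every pair is joined by at least one edge of G. Contracting each set to a single vertex therefore yields K_{4} as a minor, and since treewidth is minor-monotone, tw(G) ≥ tw(K_{4}) = 3. Combining the bounds, tw(G) = 3.

Treewidth 3.
Bags: B1 = {1, 3, 4, 5}  B2 = {1, 3, 5, 6}  B3 = {1, 2, 3, 5}  B4 = {1, 3, 5, 8}  B5 = {1, 3, 5, 7}
Tree: B1–B2, B2–B3, B3–B4, B4–B5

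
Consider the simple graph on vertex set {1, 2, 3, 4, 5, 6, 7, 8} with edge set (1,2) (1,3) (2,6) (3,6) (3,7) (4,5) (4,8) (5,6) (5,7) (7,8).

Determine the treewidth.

2

A width-2 tree decomposition is:
Bags: B1 = {4, 7, 8}  B2 = {4, 5, 7}  B3 = {3, 5, 7}  B4 = {3, 5, 6}  B5 = {1, 3, 6}  B6 = {1, 2, 6}
Tree: B1–B2, B2–B3, B3–B4, B4–B5, B5–B6
Every bag has size at most 3, so the width is 3 − 1 = 2 and tw(G) ≤ 2. Since 8–4–5–7–8 is a cycle in G, G is not acyclic. Forests are exactly the graphs of treewidth ≤ 1, so tw(G) ≥ 2. Hence tw(G) = 2 exactly.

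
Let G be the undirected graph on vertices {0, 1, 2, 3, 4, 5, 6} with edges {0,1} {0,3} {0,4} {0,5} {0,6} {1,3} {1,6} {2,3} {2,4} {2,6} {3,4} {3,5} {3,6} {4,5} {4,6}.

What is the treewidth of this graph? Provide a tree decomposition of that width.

Treewidth 3.
One such decomposition:
Bags: B1 = {0, 3, 4, 6}  B2 = {0, 3, 4, 5}  B3 = {0, 1, 3, 6}  B4 = {2, 3, 4, 6}
Tree: B1–B2, B1–B3, B1–B4

Every bag has size at most 4, so the width is 4 − 1 = 3 and tw(G) ≤ 3. On the other hand G contains the 4-clique {0, 1, 3, 6}. A clique must lie in a single bag of any decomposition, so no decomposition can have width below 3. The upper and lower bounds meet at 3, so that is the treewidth.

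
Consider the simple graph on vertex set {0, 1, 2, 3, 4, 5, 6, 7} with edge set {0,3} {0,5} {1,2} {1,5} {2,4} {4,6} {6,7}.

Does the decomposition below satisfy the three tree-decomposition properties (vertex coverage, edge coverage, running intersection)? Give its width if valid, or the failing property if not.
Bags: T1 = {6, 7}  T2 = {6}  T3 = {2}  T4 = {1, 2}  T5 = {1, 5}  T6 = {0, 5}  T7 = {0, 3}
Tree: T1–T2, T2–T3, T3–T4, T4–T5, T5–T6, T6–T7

A tree decomposition must satisfy three properties: every vertex lies in some bag; for every edge, both endpoints lie together in some bag; and for every vertex, the bags containing it form a connected subtree. Here vertex 4 appears in no bag, so the decomposition is invalid.

No — vertex 4 appears in no bag.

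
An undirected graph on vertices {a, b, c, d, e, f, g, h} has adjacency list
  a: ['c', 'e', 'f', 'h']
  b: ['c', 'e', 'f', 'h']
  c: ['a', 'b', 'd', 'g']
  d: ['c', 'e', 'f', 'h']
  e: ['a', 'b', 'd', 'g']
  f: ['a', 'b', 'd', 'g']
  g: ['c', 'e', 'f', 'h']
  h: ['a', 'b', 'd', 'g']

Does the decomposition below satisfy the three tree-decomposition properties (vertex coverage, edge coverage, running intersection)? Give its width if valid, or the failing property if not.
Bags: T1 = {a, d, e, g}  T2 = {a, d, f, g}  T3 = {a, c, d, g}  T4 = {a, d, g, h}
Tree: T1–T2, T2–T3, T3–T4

A tree decomposition must satisfy three properties: every vertex lies in some bag; for every edge, both endpoints lie together in some bag; and for every vertex, the bags containing it form a connected subtree. Here vertex b appears in no bag, so the decomposition is invalid.

No — vertex b appears in no bag.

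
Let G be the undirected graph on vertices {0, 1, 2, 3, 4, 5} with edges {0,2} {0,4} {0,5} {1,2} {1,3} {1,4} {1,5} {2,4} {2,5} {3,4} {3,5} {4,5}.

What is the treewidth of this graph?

A width-3 tree decomposition is:
Bags: B1 = {1, 3, 4, 5}  B2 = {1, 2, 4, 5}  B3 = {0, 2, 4, 5}
Tree: B1–B2, B2–B3
The largest bag has 4 vertices, giving width 3; this decomposition certifies tw(G) ≤ 3. For the lower bound, the 4 vertices {0, 2, 4, 5} are pairwise adjacent, and any tree decomposition puts a clique entirely inside one bag — forcing width ≥ 3. Hence tw(G) = 3 exactly.

3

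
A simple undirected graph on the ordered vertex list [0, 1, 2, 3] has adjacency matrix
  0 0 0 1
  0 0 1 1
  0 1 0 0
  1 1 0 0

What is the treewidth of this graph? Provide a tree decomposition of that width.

Treewidth 1.
Bags: B1 = {0, 3}  B2 = {1, 3}  B3 = {1, 2}
Tree: B1–B2, B2–B3

Every bag has size at most 2, so the width is 2 − 1 = 1 and tw(G) ≤ 1. Since G has at least one edge (e.g. 0–3), it is not an edgeless graph, so tw(G) ≥ 1. Therefore the treewidth is 1.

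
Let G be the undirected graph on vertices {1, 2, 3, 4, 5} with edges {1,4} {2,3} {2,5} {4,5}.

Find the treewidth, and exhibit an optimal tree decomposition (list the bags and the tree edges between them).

Treewidth 1.
Bags: B1 = {1, 4}  B2 = {4, 5}  B3 = {2, 5}  B4 = {2, 3}
Tree: B1–B2, B2–B3, B3–B4

Every bag has size at most 2, so the width is 2 − 1 = 1 and tw(G) ≤ 1. Since G has at least one edge (e.g. 1–4), it is not an edgeless graph, so tw(G) ≥ 1. Therefore the treewidth is 1.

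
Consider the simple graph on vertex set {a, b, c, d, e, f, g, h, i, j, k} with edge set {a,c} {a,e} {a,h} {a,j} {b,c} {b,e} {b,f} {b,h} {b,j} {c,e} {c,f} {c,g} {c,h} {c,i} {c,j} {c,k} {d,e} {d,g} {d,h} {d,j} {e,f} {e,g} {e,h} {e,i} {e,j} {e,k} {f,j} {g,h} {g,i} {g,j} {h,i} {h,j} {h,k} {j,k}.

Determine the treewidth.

A width-4 tree decomposition is:
Bags: B1 = {a, c, e, h, j}  B2 = {c, e, g, h, j}  B3 = {b, c, e, h, j}  B4 = {b, c, e, f, j}  B5 = {c, e, g, h, i}  B6 = {d, e, g, h, j}  B7 = {c, e, h, j, k}
Tree: B1–B2, B2–B3, B3–B4, B2–B5, B2–B6, B2–B7
Every bag has size at most 5, so the width is 5 − 1 = 4 and tw(G) ≤ 4. For the lower bound, the 5 vertices {d, e, g, h, j} are pairwise adjacent, and any tree decomposition puts a clique entirely inside one bag — forcing width ≥ 4. Therefore the treewidth is 4.

4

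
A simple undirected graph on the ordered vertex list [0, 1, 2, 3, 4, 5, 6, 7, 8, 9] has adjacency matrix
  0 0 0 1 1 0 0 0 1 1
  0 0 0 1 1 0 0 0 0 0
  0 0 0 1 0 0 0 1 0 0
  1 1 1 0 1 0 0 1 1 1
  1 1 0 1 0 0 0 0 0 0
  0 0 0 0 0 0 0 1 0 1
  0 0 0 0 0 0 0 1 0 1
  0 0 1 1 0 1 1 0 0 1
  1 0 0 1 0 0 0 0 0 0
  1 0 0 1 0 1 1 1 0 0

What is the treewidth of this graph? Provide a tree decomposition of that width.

Each bag holds 3 vertices, so the decomposition has width 2, which upper-bounds the treewidth. For the lower bound, the 3 vertices {0, 3, 8} are pairwise adjacent, and any tree decomposition puts a clique entirely inside one bag — forcing width ≥ 2. Hence tw(G) = 2 exactly.

Treewidth 2.
One optimal decomposition is:
Bags: B1 = {0, 3, 9}  B2 = {3, 7, 9}  B3 = {5, 7, 9}  B4 = {6, 7, 9}  B5 = {0, 3, 4}  B6 = {2, 3, 7}  B7 = {1, 3, 4}  B8 = {0, 3, 8}
Tree: B1–B2, B2–B3, B3–B4, B1–B5, B2–B6, B5–B7, B5–B8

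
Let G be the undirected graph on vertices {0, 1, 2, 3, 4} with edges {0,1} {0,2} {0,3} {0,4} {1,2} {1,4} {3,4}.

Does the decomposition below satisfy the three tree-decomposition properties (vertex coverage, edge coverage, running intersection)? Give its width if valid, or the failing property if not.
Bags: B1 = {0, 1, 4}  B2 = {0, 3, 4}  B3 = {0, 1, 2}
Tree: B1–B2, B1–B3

Yes; width 2.

Every vertex of G appears in some bag (union = {0, 1, 2, 3, 4}); every edge is covered by a bag; and for each vertex v the set of bags containing v is connected in the bag tree. The decomposition is therefore valid. The largest bag has 3 vertices, so the width is 2.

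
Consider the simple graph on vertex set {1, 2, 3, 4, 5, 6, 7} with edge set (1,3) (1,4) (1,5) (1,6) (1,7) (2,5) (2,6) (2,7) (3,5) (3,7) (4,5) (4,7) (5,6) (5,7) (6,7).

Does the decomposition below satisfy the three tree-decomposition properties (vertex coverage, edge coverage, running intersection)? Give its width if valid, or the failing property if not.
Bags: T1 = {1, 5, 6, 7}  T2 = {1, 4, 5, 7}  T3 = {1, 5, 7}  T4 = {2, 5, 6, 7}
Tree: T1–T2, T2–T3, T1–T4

No — vertex 3 appears in no bag.

A tree decomposition must satisfy three properties: every vertex lies in some bag; for every edge, both endpoints lie together in some bag; and for every vertex, the bags containing it form a connected subtree. Here vertex 3 appears in no bag, so the decomposition is invalid.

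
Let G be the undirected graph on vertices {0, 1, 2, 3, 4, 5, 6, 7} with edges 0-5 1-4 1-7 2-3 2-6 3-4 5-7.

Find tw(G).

1

A width-1 tree decomposition is:
Bags: B1 = {2, 6}  B2 = {2, 3}  B3 = {3, 4}  B4 = {1, 4}  B5 = {1, 7}  B6 = {5, 7}  B7 = {0, 5}
Tree: B1–B2, B2–B3, B3–B4, B4–B5, B5–B6, B6–B7
Each bag holds 2 vertices, so the decomposition has width 1, which upper-bounds the treewidth. G has an edge, so its treewidth is at least 1. The upper and lower bounds meet at 1, so that is the treewidth.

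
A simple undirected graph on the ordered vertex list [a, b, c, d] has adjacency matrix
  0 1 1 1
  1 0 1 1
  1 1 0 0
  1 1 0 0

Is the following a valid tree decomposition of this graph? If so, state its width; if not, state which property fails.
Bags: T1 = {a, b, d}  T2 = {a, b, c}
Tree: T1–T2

Yes; width 2.

Every vertex of G appears in some bag (union = {a, b, c, d}); every edge is covered by a bag; and for each vertex v the set of bags containing v is connected in the bag tree. The decomposition is therefore valid. The largest bag has 3 vertices, so the width is 2.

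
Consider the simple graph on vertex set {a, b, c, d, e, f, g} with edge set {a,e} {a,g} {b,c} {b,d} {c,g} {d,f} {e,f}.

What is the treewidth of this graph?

A width-2 tree decomposition is:
Bags: B1 = {d, e, f}  B2 = {b, d, e}  B3 = {b, c, e}  B4 = {c, e, g}  B5 = {a, e, g}
Tree: B1–B2, B2–B3, B3–B4, B4–B5
Each bag holds 3 vertices, so the decomposition has width 2, which upper-bounds the treewidth. The edges e–f–d–b–c–g–a–e form a cycle, so G is not a tree and its treewidth is at least 2. The upper and lower bounds meet at 2, so that is the treewidth.

2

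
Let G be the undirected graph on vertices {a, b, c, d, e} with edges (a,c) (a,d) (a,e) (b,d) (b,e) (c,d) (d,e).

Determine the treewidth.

A width-2 tree decomposition is:
Bags: B1 = {a, d, e}  B2 = {a, c, d}  B3 = {b, d, e}
Tree: B1–B2, B1–B3
The largest bag has 3 vertices, giving width 2; this decomposition certifies tw(G) ≤ 2. Conversely, {a, d, e} is a clique of size 3, and the vertices of any clique must share a bag in every tree decomposition; so some bag has ≥ 3 vertices and tw(G) ≥ 2. The upper and lower bounds meet at 2, so that is the treewidth.

2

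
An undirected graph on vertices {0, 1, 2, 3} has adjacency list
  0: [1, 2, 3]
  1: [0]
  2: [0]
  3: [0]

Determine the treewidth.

A width-1 tree decomposition is:
Bags: B1 = {0, 1}  B2 = {0, 2}  B3 = {0, 3}
Tree: B1–B2, B1–B3
Each bag holds 2 vertices, so the decomposition has width 1, which upper-bounds the treewidth. Since G has at least one edge (e.g. 0–1), it is not an edgeless graph, so tw(G) ≥ 1. Hence tw(G) = 1 exactly.

1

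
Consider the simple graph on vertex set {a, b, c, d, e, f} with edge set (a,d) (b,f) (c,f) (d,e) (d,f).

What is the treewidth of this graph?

1

A width-1 tree decomposition is:
Bags: B1 = {d, e}  B2 = {d, f}  B3 = {a, d}  B4 = {c, f}  B5 = {b, f}
Tree: B1–B2, B2–B3, B2–B4, B4–B5
Each bag holds 2 vertices, so the decomposition has width 1, which upper-bounds the treewidth. G has an edge, so its treewidth is at least 1. The upper and lower bounds meet at 1, so that is the treewidth.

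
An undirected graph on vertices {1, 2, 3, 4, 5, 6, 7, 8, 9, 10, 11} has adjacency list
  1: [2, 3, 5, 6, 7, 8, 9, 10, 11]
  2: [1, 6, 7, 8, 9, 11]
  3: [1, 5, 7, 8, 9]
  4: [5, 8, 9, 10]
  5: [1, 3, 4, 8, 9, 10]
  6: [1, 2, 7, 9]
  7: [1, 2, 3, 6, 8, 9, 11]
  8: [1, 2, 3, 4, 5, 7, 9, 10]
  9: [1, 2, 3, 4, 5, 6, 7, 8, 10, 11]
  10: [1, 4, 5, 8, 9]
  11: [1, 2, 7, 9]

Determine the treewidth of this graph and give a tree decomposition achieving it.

Every bag has size at most 5, so the width is 5 − 1 = 4 and tw(G) ≤ 4. Conversely, {1, 5, 8, 9, 10} is a clique of size 5, and the vertices of any clique must share a bag in every tree decomposition; so some bag has ≥ 5 vertices and tw(G) ≥ 4. Hence tw(G) = 4 exactly.

Treewidth 4.
One such decomposition:
Bags: B1 = {1, 5, 8, 9, 10}  B2 = {1, 3, 5, 8, 9}  B3 = {1, 3, 7, 8, 9}  B4 = {1, 2, 7, 8, 9}  B5 = {1, 2, 7, 9, 11}  B6 = {4, 5, 8, 9, 10}  B7 = {1, 2, 6, 7, 9}
Tree: B1–B2, B2–B3, B3–B4, B4–B5, B1–B6, B4–B7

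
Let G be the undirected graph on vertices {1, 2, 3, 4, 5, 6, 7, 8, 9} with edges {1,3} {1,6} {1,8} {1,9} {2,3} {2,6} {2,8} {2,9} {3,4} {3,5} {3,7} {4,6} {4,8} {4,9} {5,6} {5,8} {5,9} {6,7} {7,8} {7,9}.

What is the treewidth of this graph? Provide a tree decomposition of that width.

Treewidth 4.
One optimal decomposition is:
Bags: B1 = {3, 5, 6, 8, 9}  B2 = {2, 3, 6, 8, 9}  B3 = {1, 3, 6, 8, 9}  B4 = {3, 4, 6, 8, 9}  B5 = {3, 6, 7, 8, 9}
Tree: B1–B2, B2–B3, B3–B4, B4–B5

Each bag holds 5 vertices, so the decomposition has width 4, which upper-bounds the treewidth. For the lower bound: the 5 vertex sets {5,9}, {2,3}, {1,6}, {8}, {4} are disjoint, each induces a connected subgraph, and every pair is joined by at least one edge of G. Contracting each set to a single vertex therefore yields K_{5} as a minor, and since treewidth is minor-monotone, tw(G) ≥ tw(K_{5}) = 4. Hence tw(G) = 4 exactly.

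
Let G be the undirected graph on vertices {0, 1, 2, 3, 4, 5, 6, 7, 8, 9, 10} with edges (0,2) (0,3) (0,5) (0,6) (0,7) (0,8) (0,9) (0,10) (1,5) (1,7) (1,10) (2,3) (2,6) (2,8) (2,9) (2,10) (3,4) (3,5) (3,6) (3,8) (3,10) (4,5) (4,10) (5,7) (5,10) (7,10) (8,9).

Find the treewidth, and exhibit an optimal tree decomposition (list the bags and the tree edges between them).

The largest bag has 4 vertices, giving width 3; this decomposition certifies tw(G) ≤ 3. Conversely, {0, 2, 8, 9} is a clique of size 4, and the vertices of any clique must share a bag in every tree decomposition; so some bag has ≥ 4 vertices and tw(G) ≥ 3. Therefore the treewidth is 3.

Treewidth 3.
One such decomposition:
Bags: B1 = {0, 2, 3, 6}  B2 = {0, 2, 3, 8}  B3 = {0, 2, 3, 10}  B4 = {0, 3, 5, 10}  B5 = {3, 4, 5, 10}  B6 = {0, 5, 7, 10}  B7 = {1, 5, 7, 10}  B8 = {0, 2, 8, 9}
Tree: B1–B2, B2–B3, B3–B4, B4–B5, B4–B6, B6–B7, B2–B8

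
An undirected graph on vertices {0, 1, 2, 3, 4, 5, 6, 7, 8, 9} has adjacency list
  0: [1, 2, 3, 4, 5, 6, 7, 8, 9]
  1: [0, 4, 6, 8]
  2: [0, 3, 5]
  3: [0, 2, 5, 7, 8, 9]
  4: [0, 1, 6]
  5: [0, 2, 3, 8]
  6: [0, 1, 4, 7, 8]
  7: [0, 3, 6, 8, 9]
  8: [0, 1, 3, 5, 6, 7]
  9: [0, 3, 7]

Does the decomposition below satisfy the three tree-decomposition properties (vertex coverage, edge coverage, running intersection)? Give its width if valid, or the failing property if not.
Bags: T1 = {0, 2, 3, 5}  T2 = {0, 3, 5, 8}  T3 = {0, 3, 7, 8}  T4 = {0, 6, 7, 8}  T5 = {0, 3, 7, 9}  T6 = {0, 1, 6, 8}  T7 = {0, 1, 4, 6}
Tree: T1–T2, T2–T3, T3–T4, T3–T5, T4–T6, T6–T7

Yes; width 3.

Vertex coverage: the bags together contain {0, 1, 2, 3, 4, 5, 6, 7, 8, 9}, the full vertex set. Edge coverage: each edge of G has both endpoints in at least one bag. Running intersection: for every vertex, the bags containing it form a connected subtree. All three properties hold, so this is a valid tree decomposition of width max|bag| − 1 = 3, and hence tw(G) ≤ 3.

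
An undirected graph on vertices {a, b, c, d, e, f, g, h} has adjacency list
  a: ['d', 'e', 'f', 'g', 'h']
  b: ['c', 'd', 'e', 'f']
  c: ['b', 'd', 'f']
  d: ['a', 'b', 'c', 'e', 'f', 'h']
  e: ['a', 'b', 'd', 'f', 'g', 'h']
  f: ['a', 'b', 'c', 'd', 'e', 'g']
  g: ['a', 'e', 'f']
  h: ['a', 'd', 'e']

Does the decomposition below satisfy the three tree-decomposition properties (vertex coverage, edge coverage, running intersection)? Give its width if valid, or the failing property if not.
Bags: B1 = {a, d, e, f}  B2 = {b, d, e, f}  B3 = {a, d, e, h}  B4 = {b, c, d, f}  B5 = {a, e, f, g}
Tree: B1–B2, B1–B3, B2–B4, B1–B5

Vertex coverage: the bags together contain {a, b, c, d, e, f, g, h}, the full vertex set. Edge coverage: each edge of G has both endpoints in at least one bag. Running intersection: for every vertex, the bags containing it form a connected subtree. All three properties hold, so this is a valid tree decomposition of width max|bag| − 1 = 3, and hence tw(G) ≤ 3.

Yes; width 3.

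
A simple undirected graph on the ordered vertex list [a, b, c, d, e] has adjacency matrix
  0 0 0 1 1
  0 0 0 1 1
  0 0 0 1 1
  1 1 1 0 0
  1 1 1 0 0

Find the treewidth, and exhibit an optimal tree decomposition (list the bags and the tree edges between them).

Each bag holds 3 vertices, so the decomposition has width 2, which upper-bounds the treewidth. For the lower bound, G contains the cycle e–a–d–c–e, so G is not a forest; only forests have treewidth ≤ 1, hence tw(G) ≥ 2. Combining the bounds, tw(G) = 2.

Treewidth 2.
One optimal decomposition is:
Bags: B1 = {a, d, e}  B2 = {c, d, e}  B3 = {b, d, e}
Tree: B1–B2, B2–B3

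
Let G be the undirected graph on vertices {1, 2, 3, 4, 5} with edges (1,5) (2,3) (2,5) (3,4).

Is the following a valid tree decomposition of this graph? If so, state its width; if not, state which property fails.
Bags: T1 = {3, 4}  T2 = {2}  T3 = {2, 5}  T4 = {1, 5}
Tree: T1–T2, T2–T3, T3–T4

No — edge (3,2) lies in no bag.

A tree decomposition must satisfy three properties: every vertex lies in some bag; for every edge, both endpoints lie together in some bag; and for every vertex, the bags containing it form a connected subtree. Here edge (3,2) lies in no bag, so the decomposition is invalid.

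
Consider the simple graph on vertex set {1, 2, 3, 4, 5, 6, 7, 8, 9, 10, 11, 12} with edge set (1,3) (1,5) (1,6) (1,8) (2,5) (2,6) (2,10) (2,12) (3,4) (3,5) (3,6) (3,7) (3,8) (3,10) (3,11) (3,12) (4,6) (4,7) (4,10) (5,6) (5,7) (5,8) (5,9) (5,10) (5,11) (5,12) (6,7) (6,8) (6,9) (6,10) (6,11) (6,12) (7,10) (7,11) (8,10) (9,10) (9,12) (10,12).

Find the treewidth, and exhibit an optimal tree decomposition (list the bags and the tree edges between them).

Every bag has size at most 5, so the width is 5 − 1 = 4 and tw(G) ≤ 4. For the lower bound, the 5 vertices {3, 4, 6, 7, 10} are pairwise adjacent, and any tree decomposition puts a clique entirely inside one bag — forcing width ≥ 4. Hence tw(G) = 4 exactly.

Treewidth 4.
One optimal decomposition is:
Bags: B1 = {5, 6, 9, 10, 12}  B2 = {3, 5, 6, 10, 12}  B3 = {3, 5, 6, 7, 10}  B4 = {2, 5, 6, 10, 12}  B5 = {3, 4, 6, 7, 10}  B6 = {3, 5, 6, 8, 10}  B7 = {1, 3, 5, 6, 8}  B8 = {3, 5, 6, 7, 11}
Tree: B1–B2, B2–B3, B2–B4, B3–B5, B2–B6, B6–B7, B3–B8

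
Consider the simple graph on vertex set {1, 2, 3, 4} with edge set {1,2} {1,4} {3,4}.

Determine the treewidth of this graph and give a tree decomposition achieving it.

Treewidth 1.
Bags: B1 = {1, 2}  B2 = {1, 4}  B3 = {3, 4}
Tree: B1–B2, B2–B3

Every bag has size at most 2, so the width is 2 − 1 = 1 and tw(G) ≤ 1. Since G has at least one edge (e.g. 2–1), it is not an edgeless graph, so tw(G) ≥ 1. The upper and lower bounds meet at 1, so that is the treewidth.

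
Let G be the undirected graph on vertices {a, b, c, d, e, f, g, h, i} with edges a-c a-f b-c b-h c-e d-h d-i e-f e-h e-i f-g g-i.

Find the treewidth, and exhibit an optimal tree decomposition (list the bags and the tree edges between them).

Every bag has size at most 4, so the width is 4 − 1 = 3 and tw(G) ≤ 3. For the lower bound: the 4 vertex sets {b,d,h}, {c}, {e}, {a,f,g,i} are disjoint, each induces a connected subgraph, and every pair is joined by at least one edge of G. Contracting each set to a single vertex therefore yields K_{4} as a minor, and since treewidth is minor-monotone, tw(G) ≥ tw(K_{4}) = 3. The upper and lower bounds meet at 3, so that is the treewidth.

Treewidth 3.
Bags: B1 = {b, c, d, h}  B2 = {c, d, e, h}  B3 = {c, d, e, i}  B4 = {a, c, e, i}  B5 = {a, e, f, i}  B6 = {a, f, g, i}
Tree: B1–B2, B2–B3, B3–B4, B4–B5, B5–B6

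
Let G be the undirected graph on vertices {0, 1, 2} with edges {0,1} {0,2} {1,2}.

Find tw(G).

A width-2 tree decomposition is:
Bags: B1 = {0, 1, 2}
Tree: (single bag)
A single bag containing all 3 vertices is trivially a valid decomposition of width 2. Conversely, {0, 1, 2} is a clique of size 3, and the vertices of any clique must share a bag in every tree decomposition; so some bag has ≥ 3 vertices and tw(G) ≥ 2. Combining the bounds, tw(G) = 2.

2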